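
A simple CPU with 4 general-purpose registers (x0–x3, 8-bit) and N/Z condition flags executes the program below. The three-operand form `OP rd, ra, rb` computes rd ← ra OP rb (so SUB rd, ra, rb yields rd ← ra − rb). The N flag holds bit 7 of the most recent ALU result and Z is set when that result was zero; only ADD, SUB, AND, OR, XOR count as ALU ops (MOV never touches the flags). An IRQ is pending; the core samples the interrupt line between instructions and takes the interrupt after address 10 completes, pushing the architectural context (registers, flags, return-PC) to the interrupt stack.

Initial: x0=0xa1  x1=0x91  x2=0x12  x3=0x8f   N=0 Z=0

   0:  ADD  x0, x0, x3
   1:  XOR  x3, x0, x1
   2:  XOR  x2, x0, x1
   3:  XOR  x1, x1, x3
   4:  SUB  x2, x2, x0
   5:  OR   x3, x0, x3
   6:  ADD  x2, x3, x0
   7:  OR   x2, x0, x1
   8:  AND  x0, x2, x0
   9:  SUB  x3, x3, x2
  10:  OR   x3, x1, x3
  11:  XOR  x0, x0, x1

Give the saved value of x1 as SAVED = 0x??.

SAVED = 0x30

after  0: x0=0x30 x1=0x91 x2=0x12 x3=0x8f  N=0 Z=0
after  1: x0=0x30 x1=0x91 x2=0x12 x3=0xa1  N=1 Z=0
after  2: x0=0x30 x1=0x91 x2=0xa1 x3=0xa1  N=1 Z=0
after  3: x0=0x30 x1=0x30 x2=0xa1 x3=0xa1  N=0 Z=0
after  4: x0=0x30 x1=0x30 x2=0x71 x3=0xa1  N=0 Z=0
after  5: x0=0x30 x1=0x30 x2=0x71 x3=0xb1  N=1 Z=0
after  6: x0=0x30 x1=0x30 x2=0xe1 x3=0xb1  N=1 Z=0
after  7: x0=0x30 x1=0x30 x2=0x30 x3=0xb1  N=0 Z=0
after  8: x0=0x30 x1=0x30 x2=0x30 x3=0xb1  N=0 Z=0
after  9: x0=0x30 x1=0x30 x2=0x30 x3=0x81  N=1 Z=0
after 10: x0=0x30 x1=0x30 x2=0x30 x3=0xb1  N=1 Z=0
-- IRQ taken; context saved, return-PC = 11 --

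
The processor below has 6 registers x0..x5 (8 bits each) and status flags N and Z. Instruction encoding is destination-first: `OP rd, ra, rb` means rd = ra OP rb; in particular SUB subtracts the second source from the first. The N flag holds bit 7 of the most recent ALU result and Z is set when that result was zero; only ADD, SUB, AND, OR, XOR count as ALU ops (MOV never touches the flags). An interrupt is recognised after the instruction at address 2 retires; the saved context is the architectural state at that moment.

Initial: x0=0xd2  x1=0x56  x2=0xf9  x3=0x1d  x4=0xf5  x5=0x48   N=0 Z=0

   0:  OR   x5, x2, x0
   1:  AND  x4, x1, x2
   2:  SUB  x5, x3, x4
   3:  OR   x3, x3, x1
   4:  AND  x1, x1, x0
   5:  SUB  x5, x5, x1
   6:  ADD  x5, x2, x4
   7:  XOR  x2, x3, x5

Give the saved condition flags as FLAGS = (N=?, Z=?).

after  0: x0=0xd2 x1=0x56 x2=0xf9 x3=0x1d x4=0xf5 x5=0xfb  N=1 Z=0
after  1: x0=0xd2 x1=0x56 x2=0xf9 x3=0x1d x4=0x50 x5=0xfb  N=0 Z=0
after  2: x0=0xd2 x1=0x56 x2=0xf9 x3=0x1d x4=0x50 x5=0xcd  N=1 Z=0
-- IRQ taken; context saved, return-PC = 3 --

FLAGS = (N=1, Z=0)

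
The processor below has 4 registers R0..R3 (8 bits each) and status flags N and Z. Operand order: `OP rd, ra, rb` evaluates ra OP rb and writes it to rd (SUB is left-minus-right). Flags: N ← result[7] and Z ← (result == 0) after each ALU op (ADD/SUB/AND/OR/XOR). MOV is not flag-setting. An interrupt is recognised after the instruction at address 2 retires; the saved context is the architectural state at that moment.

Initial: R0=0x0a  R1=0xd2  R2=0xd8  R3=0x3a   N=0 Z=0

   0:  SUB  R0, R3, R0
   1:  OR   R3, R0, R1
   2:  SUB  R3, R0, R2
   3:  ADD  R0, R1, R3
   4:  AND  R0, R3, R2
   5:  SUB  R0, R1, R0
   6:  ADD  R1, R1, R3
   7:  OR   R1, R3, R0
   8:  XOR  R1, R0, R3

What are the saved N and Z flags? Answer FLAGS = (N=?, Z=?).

FLAGS = (N=0, Z=0)

after  0: R0=0x30 R1=0xd2 R2=0xd8 R3=0x3a  N=0 Z=0
after  1: R0=0x30 R1=0xd2 R2=0xd8 R3=0xf2  N=1 Z=0
after  2: R0=0x30 R1=0xd2 R2=0xd8 R3=0x58  N=0 Z=0
-- IRQ taken; context saved, return-PC = 3 --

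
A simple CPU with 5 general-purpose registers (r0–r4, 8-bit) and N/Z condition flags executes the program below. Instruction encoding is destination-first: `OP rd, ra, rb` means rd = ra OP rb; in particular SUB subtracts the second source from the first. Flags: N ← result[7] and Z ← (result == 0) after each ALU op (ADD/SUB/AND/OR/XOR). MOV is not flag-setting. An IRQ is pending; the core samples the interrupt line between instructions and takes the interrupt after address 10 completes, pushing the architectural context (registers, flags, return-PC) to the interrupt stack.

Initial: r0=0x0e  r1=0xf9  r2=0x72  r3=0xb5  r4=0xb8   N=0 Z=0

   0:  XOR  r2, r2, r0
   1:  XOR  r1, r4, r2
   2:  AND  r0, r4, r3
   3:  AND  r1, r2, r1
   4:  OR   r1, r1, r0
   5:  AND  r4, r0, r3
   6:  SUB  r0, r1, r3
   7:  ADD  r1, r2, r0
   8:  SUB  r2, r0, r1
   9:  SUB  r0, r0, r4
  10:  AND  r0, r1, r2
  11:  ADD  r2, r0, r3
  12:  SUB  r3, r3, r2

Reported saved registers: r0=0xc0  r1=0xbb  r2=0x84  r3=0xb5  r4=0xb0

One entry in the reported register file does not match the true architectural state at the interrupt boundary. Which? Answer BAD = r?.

BAD = r0

after  0: r0=0x0e r1=0xf9 r2=0x7c r3=0xb5 r4=0xb8  N=0 Z=0
after  1: r0=0x0e r1=0xc4 r2=0x7c r3=0xb5 r4=0xb8  N=1 Z=0
after  2: r0=0xb0 r1=0xc4 r2=0x7c r3=0xb5 r4=0xb8  N=1 Z=0
after  3: r0=0xb0 r1=0x44 r2=0x7c r3=0xb5 r4=0xb8  N=0 Z=0
after  4: r0=0xb0 r1=0xf4 r2=0x7c r3=0xb5 r4=0xb8  N=1 Z=0
after  5: r0=0xb0 r1=0xf4 r2=0x7c r3=0xb5 r4=0xb0  N=1 Z=0
after  6: r0=0x3f r1=0xf4 r2=0x7c r3=0xb5 r4=0xb0  N=0 Z=0
after  7: r0=0x3f r1=0xbb r2=0x7c r3=0xb5 r4=0xb0  N=1 Z=0
after  8: r0=0x3f r1=0xbb r2=0x84 r3=0xb5 r4=0xb0  N=1 Z=0
after  9: r0=0x8f r1=0xbb r2=0x84 r3=0xb5 r4=0xb0  N=1 Z=0
after 10: r0=0x80 r1=0xbb r2=0x84 r3=0xb5 r4=0xb0  N=1 Z=0
-- IRQ taken; context saved, return-PC = 11 --
mismatch: r0: reported 0xc0 vs actual 0x80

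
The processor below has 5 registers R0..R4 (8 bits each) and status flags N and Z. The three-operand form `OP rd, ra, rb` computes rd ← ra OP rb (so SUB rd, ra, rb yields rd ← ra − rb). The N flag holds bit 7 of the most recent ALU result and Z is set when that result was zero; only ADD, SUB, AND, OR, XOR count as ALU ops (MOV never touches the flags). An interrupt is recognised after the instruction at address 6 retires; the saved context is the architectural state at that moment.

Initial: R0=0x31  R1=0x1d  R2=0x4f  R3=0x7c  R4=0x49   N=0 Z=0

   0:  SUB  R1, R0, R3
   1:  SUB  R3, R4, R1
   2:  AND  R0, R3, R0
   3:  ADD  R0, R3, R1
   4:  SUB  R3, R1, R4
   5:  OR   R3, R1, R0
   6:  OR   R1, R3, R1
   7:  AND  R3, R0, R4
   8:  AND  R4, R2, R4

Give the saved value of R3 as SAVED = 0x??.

after  0: R0=0x31 R1=0xb5 R2=0x4f R3=0x7c R4=0x49  N=1 Z=0
after  1: R0=0x31 R1=0xb5 R2=0x4f R3=0x94 R4=0x49  N=1 Z=0
after  2: R0=0x10 R1=0xb5 R2=0x4f R3=0x94 R4=0x49  N=0 Z=0
after  3: R0=0x49 R1=0xb5 R2=0x4f R3=0x94 R4=0x49  N=0 Z=0
after  4: R0=0x49 R1=0xb5 R2=0x4f R3=0x6c R4=0x49  N=0 Z=0
after  5: R0=0x49 R1=0xb5 R2=0x4f R3=0xfd R4=0x49  N=1 Z=0
after  6: R0=0x49 R1=0xfd R2=0x4f R3=0xfd R4=0x49  N=1 Z=0
-- IRQ taken; context saved, return-PC = 7 --

SAVED = 0xfd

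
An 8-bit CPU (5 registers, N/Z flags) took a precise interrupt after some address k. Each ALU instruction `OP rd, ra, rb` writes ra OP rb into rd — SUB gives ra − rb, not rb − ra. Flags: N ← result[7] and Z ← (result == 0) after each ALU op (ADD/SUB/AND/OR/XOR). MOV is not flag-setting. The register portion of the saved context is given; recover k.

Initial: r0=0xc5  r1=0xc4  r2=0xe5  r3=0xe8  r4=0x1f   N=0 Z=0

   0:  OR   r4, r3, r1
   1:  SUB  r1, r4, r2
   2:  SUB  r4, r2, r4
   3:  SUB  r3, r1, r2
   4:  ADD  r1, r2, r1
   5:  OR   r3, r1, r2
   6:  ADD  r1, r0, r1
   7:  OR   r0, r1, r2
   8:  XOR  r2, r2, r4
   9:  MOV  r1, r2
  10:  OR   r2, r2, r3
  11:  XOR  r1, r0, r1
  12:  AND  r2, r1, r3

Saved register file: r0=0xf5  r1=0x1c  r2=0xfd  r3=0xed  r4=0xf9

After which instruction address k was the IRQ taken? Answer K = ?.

K = 10

after  0: r0=0xc5 r1=0xc4 r2=0xe5 r3=0xe8 r4=0xec  N=1 Z=0
after  1: r0=0xc5 r1=0x07 r2=0xe5 r3=0xe8 r4=0xec  N=0 Z=0
after  2: r0=0xc5 r1=0x07 r2=0xe5 r3=0xe8 r4=0xf9  N=1 Z=0
after  3: r0=0xc5 r1=0x07 r2=0xe5 r3=0x22 r4=0xf9  N=0 Z=0
after  4: r0=0xc5 r1=0xec r2=0xe5 r3=0x22 r4=0xf9  N=1 Z=0
after  5: r0=0xc5 r1=0xec r2=0xe5 r3=0xed r4=0xf9  N=1 Z=0
after  6: r0=0xc5 r1=0xb1 r2=0xe5 r3=0xed r4=0xf9  N=1 Z=0
after  7: r0=0xf5 r1=0xb1 r2=0xe5 r3=0xed r4=0xf9  N=1 Z=0
after  8: r0=0xf5 r1=0xb1 r2=0x1c r3=0xed r4=0xf9  N=0 Z=0
after  9: r0=0xf5 r1=0x1c r2=0x1c r3=0xed r4=0xf9  N=0 Z=0
after 10: r0=0xf5 r1=0x1c r2=0xfd r3=0xed r4=0xf9  N=1 Z=0
-- IRQ taken; context saved, return-PC = 11 --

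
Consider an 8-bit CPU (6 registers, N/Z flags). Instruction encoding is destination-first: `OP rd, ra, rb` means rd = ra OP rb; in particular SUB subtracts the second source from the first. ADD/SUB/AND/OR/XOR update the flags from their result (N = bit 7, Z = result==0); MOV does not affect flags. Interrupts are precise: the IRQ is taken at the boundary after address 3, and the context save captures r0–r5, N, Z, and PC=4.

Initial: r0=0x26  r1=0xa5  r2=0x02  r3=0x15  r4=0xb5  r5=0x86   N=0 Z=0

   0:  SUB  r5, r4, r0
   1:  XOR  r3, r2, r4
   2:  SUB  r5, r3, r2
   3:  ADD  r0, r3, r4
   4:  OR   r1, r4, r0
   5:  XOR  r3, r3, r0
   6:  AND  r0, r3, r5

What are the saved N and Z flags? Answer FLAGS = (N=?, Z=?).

FLAGS = (N=0, Z=0)

after  0: r0=0x26 r1=0xa5 r2=0x02 r3=0x15 r4=0xb5 r5=0x8f  N=1 Z=0
after  1: r0=0x26 r1=0xa5 r2=0x02 r3=0xb7 r4=0xb5 r5=0x8f  N=1 Z=0
after  2: r0=0x26 r1=0xa5 r2=0x02 r3=0xb7 r4=0xb5 r5=0xb5  N=1 Z=0
after  3: r0=0x6c r1=0xa5 r2=0x02 r3=0xb7 r4=0xb5 r5=0xb5  N=0 Z=0
-- IRQ taken; context saved, return-PC = 4 --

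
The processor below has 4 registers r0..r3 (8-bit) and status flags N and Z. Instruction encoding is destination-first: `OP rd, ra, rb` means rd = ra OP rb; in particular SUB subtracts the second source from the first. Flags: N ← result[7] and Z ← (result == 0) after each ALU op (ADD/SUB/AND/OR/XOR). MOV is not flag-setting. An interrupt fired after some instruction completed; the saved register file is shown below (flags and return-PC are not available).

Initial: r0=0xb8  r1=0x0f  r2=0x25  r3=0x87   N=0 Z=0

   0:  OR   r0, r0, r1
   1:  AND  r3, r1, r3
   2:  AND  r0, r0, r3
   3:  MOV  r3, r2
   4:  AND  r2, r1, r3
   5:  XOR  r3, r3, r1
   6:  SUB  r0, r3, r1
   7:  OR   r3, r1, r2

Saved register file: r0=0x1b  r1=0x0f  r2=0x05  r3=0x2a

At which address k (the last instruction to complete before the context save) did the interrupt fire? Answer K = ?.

after  0: r0=0xbf r1=0x0f r2=0x25 r3=0x87  N=1 Z=0
after  1: r0=0xbf r1=0x0f r2=0x25 r3=0x07  N=0 Z=0
after  2: r0=0x07 r1=0x0f r2=0x25 r3=0x07  N=0 Z=0
after  3: r0=0x07 r1=0x0f r2=0x25 r3=0x25  N=0 Z=0
after  4: r0=0x07 r1=0x0f r2=0x05 r3=0x25  N=0 Z=0
after  5: r0=0x07 r1=0x0f r2=0x05 r3=0x2a  N=0 Z=0
after  6: r0=0x1b r1=0x0f r2=0x05 r3=0x2a  N=0 Z=0
-- IRQ taken; context saved, return-PC = 7 --

K = 6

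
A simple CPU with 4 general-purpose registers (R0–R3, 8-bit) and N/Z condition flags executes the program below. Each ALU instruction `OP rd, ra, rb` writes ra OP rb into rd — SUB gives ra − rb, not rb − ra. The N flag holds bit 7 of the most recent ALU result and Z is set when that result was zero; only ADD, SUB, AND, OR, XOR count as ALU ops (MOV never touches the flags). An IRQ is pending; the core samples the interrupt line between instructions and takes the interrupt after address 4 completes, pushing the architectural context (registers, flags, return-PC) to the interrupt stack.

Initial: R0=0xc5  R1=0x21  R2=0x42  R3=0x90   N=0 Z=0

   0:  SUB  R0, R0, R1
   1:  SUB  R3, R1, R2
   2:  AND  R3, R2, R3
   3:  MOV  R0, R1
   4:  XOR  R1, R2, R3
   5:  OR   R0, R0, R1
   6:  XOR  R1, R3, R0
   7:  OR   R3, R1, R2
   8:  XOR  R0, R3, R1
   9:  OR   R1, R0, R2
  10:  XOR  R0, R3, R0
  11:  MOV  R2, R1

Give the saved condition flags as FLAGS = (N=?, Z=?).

after  0: R0=0xa4 R1=0x21 R2=0x42 R3=0x90  N=1 Z=0
after  1: R0=0xa4 R1=0x21 R2=0x42 R3=0xdf  N=1 Z=0
after  2: R0=0xa4 R1=0x21 R2=0x42 R3=0x42  N=0 Z=0
after  3: R0=0x21 R1=0x21 R2=0x42 R3=0x42  N=0 Z=0
after  4: R0=0x21 R1=0x00 R2=0x42 R3=0x42  N=0 Z=1
-- IRQ taken; context saved, return-PC = 5 --

FLAGS = (N=0, Z=1)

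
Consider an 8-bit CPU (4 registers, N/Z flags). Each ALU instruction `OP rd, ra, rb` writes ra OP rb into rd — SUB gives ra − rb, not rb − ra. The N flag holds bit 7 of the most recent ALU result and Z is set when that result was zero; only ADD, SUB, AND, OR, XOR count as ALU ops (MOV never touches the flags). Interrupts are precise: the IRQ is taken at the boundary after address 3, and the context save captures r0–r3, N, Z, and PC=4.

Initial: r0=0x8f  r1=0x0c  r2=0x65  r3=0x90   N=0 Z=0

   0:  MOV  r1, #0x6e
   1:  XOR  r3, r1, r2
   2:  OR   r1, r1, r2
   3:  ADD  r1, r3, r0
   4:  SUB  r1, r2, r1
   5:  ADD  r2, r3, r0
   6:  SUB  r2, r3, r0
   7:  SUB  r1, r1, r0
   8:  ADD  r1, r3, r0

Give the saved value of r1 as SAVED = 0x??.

SAVED = 0x9a

after  0: r0=0x8f r1=0x6e r2=0x65 r3=0x90  N=0 Z=0
after  1: r0=0x8f r1=0x6e r2=0x65 r3=0x0b  N=0 Z=0
after  2: r0=0x8f r1=0x6f r2=0x65 r3=0x0b  N=0 Z=0
after  3: r0=0x8f r1=0x9a r2=0x65 r3=0x0b  N=1 Z=0
-- IRQ taken; context saved, return-PC = 4 --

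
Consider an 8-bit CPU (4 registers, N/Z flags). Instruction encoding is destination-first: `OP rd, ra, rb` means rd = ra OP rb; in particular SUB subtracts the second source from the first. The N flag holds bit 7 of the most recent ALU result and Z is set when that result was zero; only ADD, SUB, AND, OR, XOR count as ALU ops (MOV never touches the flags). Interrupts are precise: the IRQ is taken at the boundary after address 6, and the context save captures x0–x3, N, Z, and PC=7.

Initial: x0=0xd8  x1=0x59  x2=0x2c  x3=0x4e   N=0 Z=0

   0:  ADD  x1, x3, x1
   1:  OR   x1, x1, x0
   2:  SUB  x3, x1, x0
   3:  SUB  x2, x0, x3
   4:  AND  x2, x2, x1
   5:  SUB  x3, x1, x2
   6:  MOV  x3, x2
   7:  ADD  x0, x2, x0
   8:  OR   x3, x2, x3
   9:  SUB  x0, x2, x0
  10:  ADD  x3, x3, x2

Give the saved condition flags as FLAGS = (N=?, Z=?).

FLAGS = (N=0, Z=0)

after  0: x0=0xd8 x1=0xa7 x2=0x2c x3=0x4e  N=1 Z=0
after  1: x0=0xd8 x1=0xff x2=0x2c x3=0x4e  N=1 Z=0
after  2: x0=0xd8 x1=0xff x2=0x2c x3=0x27  N=0 Z=0
after  3: x0=0xd8 x1=0xff x2=0xb1 x3=0x27  N=1 Z=0
after  4: x0=0xd8 x1=0xff x2=0xb1 x3=0x27  N=1 Z=0
after  5: x0=0xd8 x1=0xff x2=0xb1 x3=0x4e  N=0 Z=0
after  6: x0=0xd8 x1=0xff x2=0xb1 x3=0xb1  N=0 Z=0
-- IRQ taken; context saved, return-PC = 7 --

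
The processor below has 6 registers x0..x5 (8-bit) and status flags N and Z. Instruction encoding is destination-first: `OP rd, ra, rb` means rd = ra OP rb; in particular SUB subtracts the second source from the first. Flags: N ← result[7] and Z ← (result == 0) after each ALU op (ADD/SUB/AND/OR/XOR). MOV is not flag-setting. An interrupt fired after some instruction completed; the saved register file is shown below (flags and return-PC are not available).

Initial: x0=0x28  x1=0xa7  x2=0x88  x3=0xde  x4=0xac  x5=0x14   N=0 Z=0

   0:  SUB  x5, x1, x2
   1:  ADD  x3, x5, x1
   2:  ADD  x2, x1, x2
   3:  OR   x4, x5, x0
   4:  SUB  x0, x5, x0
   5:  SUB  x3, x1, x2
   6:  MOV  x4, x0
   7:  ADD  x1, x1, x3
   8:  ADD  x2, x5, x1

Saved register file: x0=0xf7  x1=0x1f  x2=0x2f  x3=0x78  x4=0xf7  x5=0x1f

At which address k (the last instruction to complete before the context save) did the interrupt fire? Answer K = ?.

K = 7

after  0: x0=0x28 x1=0xa7 x2=0x88 x3=0xde x4=0xac x5=0x1f  N=0 Z=0
after  1: x0=0x28 x1=0xa7 x2=0x88 x3=0xc6 x4=0xac x5=0x1f  N=1 Z=0
after  2: x0=0x28 x1=0xa7 x2=0x2f x3=0xc6 x4=0xac x5=0x1f  N=0 Z=0
after  3: x0=0x28 x1=0xa7 x2=0x2f x3=0xc6 x4=0x3f x5=0x1f  N=0 Z=0
after  4: x0=0xf7 x1=0xa7 x2=0x2f x3=0xc6 x4=0x3f x5=0x1f  N=1 Z=0
after  5: x0=0xf7 x1=0xa7 x2=0x2f x3=0x78 x4=0x3f x5=0x1f  N=0 Z=0
after  6: x0=0xf7 x1=0xa7 x2=0x2f x3=0x78 x4=0xf7 x5=0x1f  N=0 Z=0
after  7: x0=0xf7 x1=0x1f x2=0x2f x3=0x78 x4=0xf7 x5=0x1f  N=0 Z=0
-- IRQ taken; context saved, return-PC = 8 --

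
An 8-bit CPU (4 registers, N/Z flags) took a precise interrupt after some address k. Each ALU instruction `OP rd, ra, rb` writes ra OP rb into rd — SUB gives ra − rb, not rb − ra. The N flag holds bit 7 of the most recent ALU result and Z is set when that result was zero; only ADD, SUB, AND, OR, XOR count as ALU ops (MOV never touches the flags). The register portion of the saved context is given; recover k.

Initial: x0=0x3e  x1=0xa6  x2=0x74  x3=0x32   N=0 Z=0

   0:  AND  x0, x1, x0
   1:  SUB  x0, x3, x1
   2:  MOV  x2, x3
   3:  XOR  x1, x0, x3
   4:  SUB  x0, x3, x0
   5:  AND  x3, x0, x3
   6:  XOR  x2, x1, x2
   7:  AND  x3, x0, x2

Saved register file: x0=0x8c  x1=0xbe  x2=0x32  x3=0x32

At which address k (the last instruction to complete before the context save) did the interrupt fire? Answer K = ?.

K = 3

after  0: x0=0x26 x1=0xa6 x2=0x74 x3=0x32  N=0 Z=0
after  1: x0=0x8c x1=0xa6 x2=0x74 x3=0x32  N=1 Z=0
after  2: x0=0x8c x1=0xa6 x2=0x32 x3=0x32  N=1 Z=0
after  3: x0=0x8c x1=0xbe x2=0x32 x3=0x32  N=1 Z=0
-- IRQ taken; context saved, return-PC = 4 --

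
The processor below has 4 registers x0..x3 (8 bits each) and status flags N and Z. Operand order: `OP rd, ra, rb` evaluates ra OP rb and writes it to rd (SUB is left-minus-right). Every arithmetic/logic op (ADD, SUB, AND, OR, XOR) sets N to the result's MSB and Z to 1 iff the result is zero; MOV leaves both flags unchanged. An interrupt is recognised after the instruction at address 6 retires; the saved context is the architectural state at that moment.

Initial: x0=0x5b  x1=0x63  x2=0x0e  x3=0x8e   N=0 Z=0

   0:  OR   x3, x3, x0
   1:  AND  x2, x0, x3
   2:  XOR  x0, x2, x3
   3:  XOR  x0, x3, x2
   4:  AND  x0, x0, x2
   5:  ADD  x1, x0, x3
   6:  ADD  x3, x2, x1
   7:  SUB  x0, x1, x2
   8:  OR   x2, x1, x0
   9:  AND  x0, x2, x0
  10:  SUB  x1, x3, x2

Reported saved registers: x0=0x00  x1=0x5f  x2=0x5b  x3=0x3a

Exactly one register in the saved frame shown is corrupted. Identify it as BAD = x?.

after  0: x0=0x5b x1=0x63 x2=0x0e x3=0xdf  N=1 Z=0
after  1: x0=0x5b x1=0x63 x2=0x5b x3=0xdf  N=0 Z=0
after  2: x0=0x84 x1=0x63 x2=0x5b x3=0xdf  N=1 Z=0
after  3: x0=0x84 x1=0x63 x2=0x5b x3=0xdf  N=1 Z=0
after  4: x0=0x00 x1=0x63 x2=0x5b x3=0xdf  N=0 Z=1
after  5: x0=0x00 x1=0xdf x2=0x5b x3=0xdf  N=1 Z=0
after  6: x0=0x00 x1=0xdf x2=0x5b x3=0x3a  N=0 Z=0
-- IRQ taken; context saved, return-PC = 7 --
mismatch: x1: reported 0x5f vs actual 0xdf

BAD = x1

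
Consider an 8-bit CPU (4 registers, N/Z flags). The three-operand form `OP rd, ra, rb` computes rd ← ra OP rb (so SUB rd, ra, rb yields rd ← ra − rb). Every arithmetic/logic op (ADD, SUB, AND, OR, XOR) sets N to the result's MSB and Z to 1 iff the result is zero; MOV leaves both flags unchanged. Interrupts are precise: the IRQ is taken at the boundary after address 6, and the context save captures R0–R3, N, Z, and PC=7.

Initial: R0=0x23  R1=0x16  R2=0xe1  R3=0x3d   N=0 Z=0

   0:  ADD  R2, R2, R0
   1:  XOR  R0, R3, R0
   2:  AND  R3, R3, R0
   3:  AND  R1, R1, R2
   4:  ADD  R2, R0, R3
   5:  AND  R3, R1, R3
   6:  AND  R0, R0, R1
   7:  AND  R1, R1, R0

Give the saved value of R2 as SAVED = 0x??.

SAVED = 0x3a

after  0: R0=0x23 R1=0x16 R2=0x04 R3=0x3d  N=0 Z=0
after  1: R0=0x1e R1=0x16 R2=0x04 R3=0x3d  N=0 Z=0
after  2: R0=0x1e R1=0x16 R2=0x04 R3=0x1c  N=0 Z=0
after  3: R0=0x1e R1=0x04 R2=0x04 R3=0x1c  N=0 Z=0
after  4: R0=0x1e R1=0x04 R2=0x3a R3=0x1c  N=0 Z=0
after  5: R0=0x1e R1=0x04 R2=0x3a R3=0x04  N=0 Z=0
after  6: R0=0x04 R1=0x04 R2=0x3a R3=0x04  N=0 Z=0
-- IRQ taken; context saved, return-PC = 7 --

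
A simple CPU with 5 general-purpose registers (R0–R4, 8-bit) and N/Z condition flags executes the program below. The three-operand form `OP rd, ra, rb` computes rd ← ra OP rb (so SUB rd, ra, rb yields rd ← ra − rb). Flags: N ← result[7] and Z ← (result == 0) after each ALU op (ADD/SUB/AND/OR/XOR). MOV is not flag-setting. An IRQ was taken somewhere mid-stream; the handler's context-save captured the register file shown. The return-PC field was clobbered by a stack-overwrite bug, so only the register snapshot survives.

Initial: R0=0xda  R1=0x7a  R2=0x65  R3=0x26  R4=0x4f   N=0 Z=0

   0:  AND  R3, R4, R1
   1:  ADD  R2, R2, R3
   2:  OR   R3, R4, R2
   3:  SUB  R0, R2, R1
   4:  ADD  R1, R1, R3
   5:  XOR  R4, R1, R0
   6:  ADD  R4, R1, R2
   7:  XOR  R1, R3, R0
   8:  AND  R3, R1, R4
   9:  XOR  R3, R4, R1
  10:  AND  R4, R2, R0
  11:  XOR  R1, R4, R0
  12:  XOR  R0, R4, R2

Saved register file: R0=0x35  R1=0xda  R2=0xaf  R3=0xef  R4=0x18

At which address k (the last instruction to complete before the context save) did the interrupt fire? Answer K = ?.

K = 7

after  0: R0=0xda R1=0x7a R2=0x65 R3=0x4a R4=0x4f  N=0 Z=0
after  1: R0=0xda R1=0x7a R2=0xaf R3=0x4a R4=0x4f  N=1 Z=0
after  2: R0=0xda R1=0x7a R2=0xaf R3=0xef R4=0x4f  N=1 Z=0
after  3: R0=0x35 R1=0x7a R2=0xaf R3=0xef R4=0x4f  N=0 Z=0
after  4: R0=0x35 R1=0x69 R2=0xaf R3=0xef R4=0x4f  N=0 Z=0
after  5: R0=0x35 R1=0x69 R2=0xaf R3=0xef R4=0x5c  N=0 Z=0
after  6: R0=0x35 R1=0x69 R2=0xaf R3=0xef R4=0x18  N=0 Z=0
after  7: R0=0x35 R1=0xda R2=0xaf R3=0xef R4=0x18  N=1 Z=0
-- IRQ taken; context saved, return-PC = 8 --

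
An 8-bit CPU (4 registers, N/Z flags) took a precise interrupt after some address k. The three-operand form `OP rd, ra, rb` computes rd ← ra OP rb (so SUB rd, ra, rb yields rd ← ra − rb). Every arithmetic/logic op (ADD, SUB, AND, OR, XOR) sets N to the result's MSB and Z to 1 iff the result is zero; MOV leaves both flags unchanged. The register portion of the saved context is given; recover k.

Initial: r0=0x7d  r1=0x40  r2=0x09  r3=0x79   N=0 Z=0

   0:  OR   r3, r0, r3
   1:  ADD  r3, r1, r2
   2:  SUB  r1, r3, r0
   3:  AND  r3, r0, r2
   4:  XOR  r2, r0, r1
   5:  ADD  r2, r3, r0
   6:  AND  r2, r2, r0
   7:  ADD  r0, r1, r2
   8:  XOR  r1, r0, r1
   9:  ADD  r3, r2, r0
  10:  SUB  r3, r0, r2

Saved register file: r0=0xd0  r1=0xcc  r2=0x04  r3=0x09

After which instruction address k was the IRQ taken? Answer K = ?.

K = 7

after  0: r0=0x7d r1=0x40 r2=0x09 r3=0x7d  N=0 Z=0
after  1: r0=0x7d r1=0x40 r2=0x09 r3=0x49  N=0 Z=0
after  2: r0=0x7d r1=0xcc r2=0x09 r3=0x49  N=1 Z=0
after  3: r0=0x7d r1=0xcc r2=0x09 r3=0x09  N=0 Z=0
after  4: r0=0x7d r1=0xcc r2=0xb1 r3=0x09  N=1 Z=0
after  5: r0=0x7d r1=0xcc r2=0x86 r3=0x09  N=1 Z=0
after  6: r0=0x7d r1=0xcc r2=0x04 r3=0x09  N=0 Z=0
after  7: r0=0xd0 r1=0xcc r2=0x04 r3=0x09  N=1 Z=0
-- IRQ taken; context saved, return-PC = 8 --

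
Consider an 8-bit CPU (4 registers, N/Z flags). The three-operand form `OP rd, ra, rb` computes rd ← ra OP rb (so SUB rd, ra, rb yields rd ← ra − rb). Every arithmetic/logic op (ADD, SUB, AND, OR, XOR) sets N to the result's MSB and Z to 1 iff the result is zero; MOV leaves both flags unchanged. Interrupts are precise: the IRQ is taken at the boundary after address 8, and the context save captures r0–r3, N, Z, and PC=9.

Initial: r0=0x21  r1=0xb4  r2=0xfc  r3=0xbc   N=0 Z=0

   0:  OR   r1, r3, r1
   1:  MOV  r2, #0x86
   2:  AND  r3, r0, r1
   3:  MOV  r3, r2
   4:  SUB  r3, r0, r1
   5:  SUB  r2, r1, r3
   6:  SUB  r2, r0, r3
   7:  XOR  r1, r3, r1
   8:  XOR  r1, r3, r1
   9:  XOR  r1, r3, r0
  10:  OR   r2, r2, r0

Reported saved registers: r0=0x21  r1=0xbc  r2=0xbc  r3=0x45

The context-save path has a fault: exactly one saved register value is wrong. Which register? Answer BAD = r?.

after  0: r0=0x21 r1=0xbc r2=0xfc r3=0xbc  N=1 Z=0
after  1: r0=0x21 r1=0xbc r2=0x86 r3=0xbc  N=1 Z=0
after  2: r0=0x21 r1=0xbc r2=0x86 r3=0x20  N=0 Z=0
after  3: r0=0x21 r1=0xbc r2=0x86 r3=0x86  N=0 Z=0
after  4: r0=0x21 r1=0xbc r2=0x86 r3=0x65  N=0 Z=0
after  5: r0=0x21 r1=0xbc r2=0x57 r3=0x65  N=0 Z=0
after  6: r0=0x21 r1=0xbc r2=0xbc r3=0x65  N=1 Z=0
after  7: r0=0x21 r1=0xd9 r2=0xbc r3=0x65  N=1 Z=0
after  8: r0=0x21 r1=0xbc r2=0xbc r3=0x65  N=1 Z=0
-- IRQ taken; context saved, return-PC = 9 --
mismatch: r3: reported 0x45 vs actual 0x65

BAD = r3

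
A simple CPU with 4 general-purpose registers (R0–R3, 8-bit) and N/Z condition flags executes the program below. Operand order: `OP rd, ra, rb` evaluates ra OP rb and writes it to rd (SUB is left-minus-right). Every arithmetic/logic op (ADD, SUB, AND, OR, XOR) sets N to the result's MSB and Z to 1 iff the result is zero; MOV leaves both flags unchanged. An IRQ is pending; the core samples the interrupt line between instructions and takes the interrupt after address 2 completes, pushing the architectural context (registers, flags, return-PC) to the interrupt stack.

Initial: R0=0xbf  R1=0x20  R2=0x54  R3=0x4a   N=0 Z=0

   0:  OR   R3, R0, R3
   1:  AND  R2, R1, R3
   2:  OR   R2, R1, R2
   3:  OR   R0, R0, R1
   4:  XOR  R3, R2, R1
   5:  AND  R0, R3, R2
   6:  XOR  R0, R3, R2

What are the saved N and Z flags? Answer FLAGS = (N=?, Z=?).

FLAGS = (N=0, Z=0)

after  0: R0=0xbf R1=0x20 R2=0x54 R3=0xff  N=1 Z=0
after  1: R0=0xbf R1=0x20 R2=0x20 R3=0xff  N=0 Z=0
after  2: R0=0xbf R1=0x20 R2=0x20 R3=0xff  N=0 Z=0
-- IRQ taken; context saved, return-PC = 3 --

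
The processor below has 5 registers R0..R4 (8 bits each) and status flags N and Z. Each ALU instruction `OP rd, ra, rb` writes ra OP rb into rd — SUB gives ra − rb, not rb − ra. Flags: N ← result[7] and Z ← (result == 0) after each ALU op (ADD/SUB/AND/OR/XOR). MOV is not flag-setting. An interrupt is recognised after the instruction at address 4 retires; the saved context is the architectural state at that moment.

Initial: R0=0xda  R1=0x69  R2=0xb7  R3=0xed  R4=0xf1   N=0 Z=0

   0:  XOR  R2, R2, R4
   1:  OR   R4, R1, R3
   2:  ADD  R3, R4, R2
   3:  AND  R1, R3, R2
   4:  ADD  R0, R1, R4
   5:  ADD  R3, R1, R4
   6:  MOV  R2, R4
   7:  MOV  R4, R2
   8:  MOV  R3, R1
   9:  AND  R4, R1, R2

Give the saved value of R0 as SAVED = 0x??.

SAVED = 0xef

after  0: R0=0xda R1=0x69 R2=0x46 R3=0xed R4=0xf1  N=0 Z=0
after  1: R0=0xda R1=0x69 R2=0x46 R3=0xed R4=0xed  N=1 Z=0
after  2: R0=0xda R1=0x69 R2=0x46 R3=0x33 R4=0xed  N=0 Z=0
after  3: R0=0xda R1=0x02 R2=0x46 R3=0x33 R4=0xed  N=0 Z=0
after  4: R0=0xef R1=0x02 R2=0x46 R3=0x33 R4=0xed  N=1 Z=0
-- IRQ taken; context saved, return-PC = 5 --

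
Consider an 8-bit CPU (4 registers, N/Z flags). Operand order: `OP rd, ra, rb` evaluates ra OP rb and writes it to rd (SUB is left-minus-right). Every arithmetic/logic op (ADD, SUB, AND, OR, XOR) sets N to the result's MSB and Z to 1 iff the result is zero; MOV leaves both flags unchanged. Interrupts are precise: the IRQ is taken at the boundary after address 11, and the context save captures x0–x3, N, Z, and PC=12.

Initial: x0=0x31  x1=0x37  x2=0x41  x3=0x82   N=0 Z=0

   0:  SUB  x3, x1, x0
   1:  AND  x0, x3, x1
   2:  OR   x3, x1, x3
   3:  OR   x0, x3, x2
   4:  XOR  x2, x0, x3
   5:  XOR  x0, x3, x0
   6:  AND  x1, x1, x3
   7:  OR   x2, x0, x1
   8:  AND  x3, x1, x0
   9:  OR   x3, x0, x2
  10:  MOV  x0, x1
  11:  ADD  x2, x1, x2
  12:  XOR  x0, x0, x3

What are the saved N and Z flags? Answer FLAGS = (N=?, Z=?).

FLAGS = (N=1, Z=0)

after  0: x0=0x31 x1=0x37 x2=0x41 x3=0x06  N=0 Z=0
after  1: x0=0x06 x1=0x37 x2=0x41 x3=0x06  N=0 Z=0
after  2: x0=0x06 x1=0x37 x2=0x41 x3=0x37  N=0 Z=0
after  3: x0=0x77 x1=0x37 x2=0x41 x3=0x37  N=0 Z=0
after  4: x0=0x77 x1=0x37 x2=0x40 x3=0x37  N=0 Z=0
after  5: x0=0x40 x1=0x37 x2=0x40 x3=0x37  N=0 Z=0
after  6: x0=0x40 x1=0x37 x2=0x40 x3=0x37  N=0 Z=0
after  7: x0=0x40 x1=0x37 x2=0x77 x3=0x37  N=0 Z=0
after  8: x0=0x40 x1=0x37 x2=0x77 x3=0x00  N=0 Z=1
after  9: x0=0x40 x1=0x37 x2=0x77 x3=0x77  N=0 Z=0
after 10: x0=0x37 x1=0x37 x2=0x77 x3=0x77  N=0 Z=0
after 11: x0=0x37 x1=0x37 x2=0xae x3=0x77  N=1 Z=0
-- IRQ taken; context saved, return-PC = 12 --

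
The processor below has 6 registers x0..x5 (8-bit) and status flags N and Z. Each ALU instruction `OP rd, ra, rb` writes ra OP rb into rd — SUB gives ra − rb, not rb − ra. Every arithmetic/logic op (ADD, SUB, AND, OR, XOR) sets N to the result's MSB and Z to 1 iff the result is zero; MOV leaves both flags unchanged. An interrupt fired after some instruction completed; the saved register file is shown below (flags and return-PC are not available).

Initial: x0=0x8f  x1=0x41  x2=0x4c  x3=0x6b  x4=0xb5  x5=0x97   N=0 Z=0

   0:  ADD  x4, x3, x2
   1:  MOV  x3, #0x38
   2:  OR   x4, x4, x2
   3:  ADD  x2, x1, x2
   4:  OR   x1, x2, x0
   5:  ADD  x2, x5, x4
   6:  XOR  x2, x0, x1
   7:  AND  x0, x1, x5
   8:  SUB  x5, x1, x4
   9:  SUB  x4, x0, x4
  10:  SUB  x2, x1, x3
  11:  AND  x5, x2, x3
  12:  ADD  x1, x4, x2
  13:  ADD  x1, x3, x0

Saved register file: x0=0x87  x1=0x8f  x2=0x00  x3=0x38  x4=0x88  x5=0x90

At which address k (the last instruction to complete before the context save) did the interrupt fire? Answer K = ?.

K = 9

after  0: x0=0x8f x1=0x41 x2=0x4c x3=0x6b x4=0xb7 x5=0x97  N=1 Z=0
after  1: x0=0x8f x1=0x41 x2=0x4c x3=0x38 x4=0xb7 x5=0x97  N=1 Z=0
after  2: x0=0x8f x1=0x41 x2=0x4c x3=0x38 x4=0xff x5=0x97  N=1 Z=0
after  3: x0=0x8f x1=0x41 x2=0x8d x3=0x38 x4=0xff x5=0x97  N=1 Z=0
after  4: x0=0x8f x1=0x8f x2=0x8d x3=0x38 x4=0xff x5=0x97  N=1 Z=0
after  5: x0=0x8f x1=0x8f x2=0x96 x3=0x38 x4=0xff x5=0x97  N=1 Z=0
after  6: x0=0x8f x1=0x8f x2=0x00 x3=0x38 x4=0xff x5=0x97  N=0 Z=1
after  7: x0=0x87 x1=0x8f x2=0x00 x3=0x38 x4=0xff x5=0x97  N=1 Z=0
after  8: x0=0x87 x1=0x8f x2=0x00 x3=0x38 x4=0xff x5=0x90  N=1 Z=0
after  9: x0=0x87 x1=0x8f x2=0x00 x3=0x38 x4=0x88 x5=0x90  N=1 Z=0
-- IRQ taken; context saved, return-PC = 10 --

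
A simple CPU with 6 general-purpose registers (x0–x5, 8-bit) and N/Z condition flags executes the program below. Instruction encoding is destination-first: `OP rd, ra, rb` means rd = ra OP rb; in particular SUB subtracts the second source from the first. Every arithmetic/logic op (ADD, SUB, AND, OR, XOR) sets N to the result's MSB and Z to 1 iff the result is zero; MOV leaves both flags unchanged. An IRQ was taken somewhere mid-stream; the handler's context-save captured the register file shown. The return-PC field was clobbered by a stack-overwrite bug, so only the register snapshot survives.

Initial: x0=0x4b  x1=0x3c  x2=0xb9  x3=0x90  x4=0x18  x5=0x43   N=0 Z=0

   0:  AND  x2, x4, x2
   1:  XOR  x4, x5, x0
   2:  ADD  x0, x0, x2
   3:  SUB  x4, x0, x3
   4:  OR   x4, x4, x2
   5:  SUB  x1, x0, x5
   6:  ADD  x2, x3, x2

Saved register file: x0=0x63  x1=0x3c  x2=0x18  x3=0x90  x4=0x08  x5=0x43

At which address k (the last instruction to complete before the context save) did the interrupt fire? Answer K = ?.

after  0: x0=0x4b x1=0x3c x2=0x18 x3=0x90 x4=0x18 x5=0x43  N=0 Z=0
after  1: x0=0x4b x1=0x3c x2=0x18 x3=0x90 x4=0x08 x5=0x43  N=0 Z=0
after  2: x0=0x63 x1=0x3c x2=0x18 x3=0x90 x4=0x08 x5=0x43  N=0 Z=0
-- IRQ taken; context saved, return-PC = 3 --

K = 2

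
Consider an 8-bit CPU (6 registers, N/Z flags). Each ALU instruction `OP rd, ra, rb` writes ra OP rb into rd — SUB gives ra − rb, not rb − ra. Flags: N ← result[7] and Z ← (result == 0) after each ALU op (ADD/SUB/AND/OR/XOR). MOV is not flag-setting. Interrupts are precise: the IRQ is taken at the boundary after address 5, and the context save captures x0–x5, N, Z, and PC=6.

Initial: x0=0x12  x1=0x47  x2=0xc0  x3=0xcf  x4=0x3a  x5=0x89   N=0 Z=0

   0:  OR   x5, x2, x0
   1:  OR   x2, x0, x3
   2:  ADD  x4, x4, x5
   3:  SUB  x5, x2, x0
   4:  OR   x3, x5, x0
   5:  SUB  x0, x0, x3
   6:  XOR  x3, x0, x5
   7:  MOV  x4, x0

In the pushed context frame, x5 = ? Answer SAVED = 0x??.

after  0: x0=0x12 x1=0x47 x2=0xc0 x3=0xcf x4=0x3a x5=0xd2  N=1 Z=0
after  1: x0=0x12 x1=0x47 x2=0xdf x3=0xcf x4=0x3a x5=0xd2  N=1 Z=0
after  2: x0=0x12 x1=0x47 x2=0xdf x3=0xcf x4=0x0c x5=0xd2  N=0 Z=0
after  3: x0=0x12 x1=0x47 x2=0xdf x3=0xcf x4=0x0c x5=0xcd  N=1 Z=0
after  4: x0=0x12 x1=0x47 x2=0xdf x3=0xdf x4=0x0c x5=0xcd  N=1 Z=0
after  5: x0=0x33 x1=0x47 x2=0xdf x3=0xdf x4=0x0c x5=0xcd  N=0 Z=0
-- IRQ taken; context saved, return-PC = 6 --

SAVED = 0xcd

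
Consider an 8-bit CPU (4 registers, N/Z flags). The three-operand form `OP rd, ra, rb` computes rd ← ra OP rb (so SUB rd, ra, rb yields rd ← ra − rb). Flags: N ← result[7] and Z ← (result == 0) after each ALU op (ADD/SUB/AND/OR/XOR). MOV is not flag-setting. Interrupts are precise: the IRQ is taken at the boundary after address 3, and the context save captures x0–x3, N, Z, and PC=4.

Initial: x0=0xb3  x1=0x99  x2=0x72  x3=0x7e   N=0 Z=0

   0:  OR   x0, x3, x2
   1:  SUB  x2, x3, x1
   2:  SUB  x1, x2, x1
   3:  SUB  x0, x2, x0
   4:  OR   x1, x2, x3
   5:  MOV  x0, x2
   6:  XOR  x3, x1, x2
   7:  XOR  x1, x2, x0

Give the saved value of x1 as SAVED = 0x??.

SAVED = 0x4c

after  0: x0=0x7e x1=0x99 x2=0x72 x3=0x7e  N=0 Z=0
after  1: x0=0x7e x1=0x99 x2=0xe5 x3=0x7e  N=1 Z=0
after  2: x0=0x7e x1=0x4c x2=0xe5 x3=0x7e  N=0 Z=0
after  3: x0=0x67 x1=0x4c x2=0xe5 x3=0x7e  N=0 Z=0
-- IRQ taken; context saved, return-PC = 4 --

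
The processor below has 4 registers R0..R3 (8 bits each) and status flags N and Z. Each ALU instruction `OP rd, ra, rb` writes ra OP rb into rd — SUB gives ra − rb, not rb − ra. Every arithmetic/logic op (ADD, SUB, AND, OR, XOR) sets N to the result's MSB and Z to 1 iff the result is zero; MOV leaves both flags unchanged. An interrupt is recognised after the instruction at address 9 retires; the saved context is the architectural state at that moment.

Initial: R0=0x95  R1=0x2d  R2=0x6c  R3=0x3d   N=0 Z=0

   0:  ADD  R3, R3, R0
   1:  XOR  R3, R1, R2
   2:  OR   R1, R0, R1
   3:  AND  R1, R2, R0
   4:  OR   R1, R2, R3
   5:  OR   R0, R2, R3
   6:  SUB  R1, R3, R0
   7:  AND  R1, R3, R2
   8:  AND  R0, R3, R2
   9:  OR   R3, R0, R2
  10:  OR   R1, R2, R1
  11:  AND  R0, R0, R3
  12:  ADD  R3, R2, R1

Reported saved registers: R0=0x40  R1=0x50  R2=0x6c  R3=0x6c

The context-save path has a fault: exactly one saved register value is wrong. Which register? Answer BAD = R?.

after  0: R0=0x95 R1=0x2d R2=0x6c R3=0xd2  N=1 Z=0
after  1: R0=0x95 R1=0x2d R2=0x6c R3=0x41  N=0 Z=0
after  2: R0=0x95 R1=0xbd R2=0x6c R3=0x41  N=1 Z=0
after  3: R0=0x95 R1=0x04 R2=0x6c R3=0x41  N=0 Z=0
after  4: R0=0x95 R1=0x6d R2=0x6c R3=0x41  N=0 Z=0
after  5: R0=0x6d R1=0x6d R2=0x6c R3=0x41  N=0 Z=0
after  6: R0=0x6d R1=0xd4 R2=0x6c R3=0x41  N=1 Z=0
after  7: R0=0x6d R1=0x40 R2=0x6c R3=0x41  N=0 Z=0
after  8: R0=0x40 R1=0x40 R2=0x6c R3=0x41  N=0 Z=0
after  9: R0=0x40 R1=0x40 R2=0x6c R3=0x6c  N=0 Z=0
-- IRQ taken; context saved, return-PC = 10 --
mismatch: R1: reported 0x50 vs actual 0x40

BAD = R1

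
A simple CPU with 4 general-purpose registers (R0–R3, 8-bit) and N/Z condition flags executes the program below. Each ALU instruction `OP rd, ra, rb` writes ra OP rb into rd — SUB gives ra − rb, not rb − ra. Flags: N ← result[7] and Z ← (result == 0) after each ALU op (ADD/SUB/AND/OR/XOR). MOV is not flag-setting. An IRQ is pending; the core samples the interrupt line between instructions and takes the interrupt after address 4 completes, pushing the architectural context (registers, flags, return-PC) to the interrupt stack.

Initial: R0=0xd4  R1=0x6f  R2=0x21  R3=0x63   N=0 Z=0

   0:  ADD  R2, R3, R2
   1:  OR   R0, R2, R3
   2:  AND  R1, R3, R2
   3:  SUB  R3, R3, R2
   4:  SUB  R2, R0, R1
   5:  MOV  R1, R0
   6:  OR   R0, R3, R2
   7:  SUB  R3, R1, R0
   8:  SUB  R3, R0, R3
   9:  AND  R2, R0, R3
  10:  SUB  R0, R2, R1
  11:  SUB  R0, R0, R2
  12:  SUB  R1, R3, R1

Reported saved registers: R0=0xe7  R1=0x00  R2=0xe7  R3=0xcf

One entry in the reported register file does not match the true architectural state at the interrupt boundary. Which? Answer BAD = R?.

BAD = R3

after  0: R0=0xd4 R1=0x6f R2=0x84 R3=0x63  N=1 Z=0
after  1: R0=0xe7 R1=0x6f R2=0x84 R3=0x63  N=1 Z=0
after  2: R0=0xe7 R1=0x00 R2=0x84 R3=0x63  N=0 Z=1
after  3: R0=0xe7 R1=0x00 R2=0x84 R3=0xdf  N=1 Z=0
after  4: R0=0xe7 R1=0x00 R2=0xe7 R3=0xdf  N=1 Z=0
-- IRQ taken; context saved, return-PC = 5 --
mismatch: R3: reported 0xcf vs actual 0xdf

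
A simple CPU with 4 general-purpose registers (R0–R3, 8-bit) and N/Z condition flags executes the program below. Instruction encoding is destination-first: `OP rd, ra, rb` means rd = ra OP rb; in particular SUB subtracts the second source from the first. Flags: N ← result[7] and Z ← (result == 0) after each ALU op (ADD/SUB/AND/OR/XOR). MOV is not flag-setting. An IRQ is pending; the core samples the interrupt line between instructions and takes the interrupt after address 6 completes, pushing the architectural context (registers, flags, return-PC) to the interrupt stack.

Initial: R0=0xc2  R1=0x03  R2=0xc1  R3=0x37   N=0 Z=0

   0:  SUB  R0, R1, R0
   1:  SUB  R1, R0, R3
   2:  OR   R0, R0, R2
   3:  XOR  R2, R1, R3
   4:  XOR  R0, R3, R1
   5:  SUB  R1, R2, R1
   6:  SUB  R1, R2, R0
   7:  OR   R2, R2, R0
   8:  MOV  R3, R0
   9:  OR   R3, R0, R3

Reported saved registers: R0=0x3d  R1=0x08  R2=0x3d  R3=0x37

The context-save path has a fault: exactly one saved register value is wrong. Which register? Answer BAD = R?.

after  0: R0=0x41 R1=0x03 R2=0xc1 R3=0x37  N=0 Z=0
after  1: R0=0x41 R1=0x0a R2=0xc1 R3=0x37  N=0 Z=0
after  2: R0=0xc1 R1=0x0a R2=0xc1 R3=0x37  N=1 Z=0
after  3: R0=0xc1 R1=0x0a R2=0x3d R3=0x37  N=0 Z=0
after  4: R0=0x3d R1=0x0a R2=0x3d R3=0x37  N=0 Z=0
after  5: R0=0x3d R1=0x33 R2=0x3d R3=0x37  N=0 Z=0
after  6: R0=0x3d R1=0x00 R2=0x3d R3=0x37  N=0 Z=1
-- IRQ taken; context saved, return-PC = 7 --
mismatch: R1: reported 0x08 vs actual 0x00

BAD = R1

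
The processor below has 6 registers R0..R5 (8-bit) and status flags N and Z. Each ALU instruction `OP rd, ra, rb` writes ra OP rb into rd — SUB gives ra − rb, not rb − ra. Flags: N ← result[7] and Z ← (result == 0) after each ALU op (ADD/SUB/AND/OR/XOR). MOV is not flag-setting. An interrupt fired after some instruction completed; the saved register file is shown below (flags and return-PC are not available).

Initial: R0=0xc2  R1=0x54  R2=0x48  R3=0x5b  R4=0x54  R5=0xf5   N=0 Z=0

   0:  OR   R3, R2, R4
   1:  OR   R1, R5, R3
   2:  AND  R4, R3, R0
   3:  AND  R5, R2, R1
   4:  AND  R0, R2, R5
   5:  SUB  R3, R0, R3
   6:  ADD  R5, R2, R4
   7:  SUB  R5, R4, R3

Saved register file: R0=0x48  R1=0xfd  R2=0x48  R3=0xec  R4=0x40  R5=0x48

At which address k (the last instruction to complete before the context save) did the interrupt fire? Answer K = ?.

after  0: R0=0xc2 R1=0x54 R2=0x48 R3=0x5c R4=0x54 R5=0xf5  N=0 Z=0
after  1: R0=0xc2 R1=0xfd R2=0x48 R3=0x5c R4=0x54 R5=0xf5  N=1 Z=0
after  2: R0=0xc2 R1=0xfd R2=0x48 R3=0x5c R4=0x40 R5=0xf5  N=0 Z=0
after  3: R0=0xc2 R1=0xfd R2=0x48 R3=0x5c R4=0x40 R5=0x48  N=0 Z=0
after  4: R0=0x48 R1=0xfd R2=0x48 R3=0x5c R4=0x40 R5=0x48  N=0 Z=0
after  5: R0=0x48 R1=0xfd R2=0x48 R3=0xec R4=0x40 R5=0x48  N=1 Z=0
-- IRQ taken; context saved, return-PC = 6 --

K = 5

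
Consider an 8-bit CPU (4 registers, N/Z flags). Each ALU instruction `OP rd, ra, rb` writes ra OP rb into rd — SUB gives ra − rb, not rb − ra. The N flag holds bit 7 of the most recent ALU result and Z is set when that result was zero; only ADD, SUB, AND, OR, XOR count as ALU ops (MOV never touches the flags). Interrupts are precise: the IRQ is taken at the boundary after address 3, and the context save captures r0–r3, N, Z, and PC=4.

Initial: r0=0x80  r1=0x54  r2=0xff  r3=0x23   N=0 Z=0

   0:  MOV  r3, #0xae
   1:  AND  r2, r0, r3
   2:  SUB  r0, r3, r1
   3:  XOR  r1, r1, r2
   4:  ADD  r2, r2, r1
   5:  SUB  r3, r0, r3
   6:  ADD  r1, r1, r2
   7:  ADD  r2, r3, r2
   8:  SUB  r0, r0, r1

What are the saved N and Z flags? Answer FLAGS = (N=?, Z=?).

FLAGS = (N=1, Z=0)

after  0: r0=0x80 r1=0x54 r2=0xff r3=0xae  N=0 Z=0
after  1: r0=0x80 r1=0x54 r2=0x80 r3=0xae  N=1 Z=0
after  2: r0=0x5a r1=0x54 r2=0x80 r3=0xae  N=0 Z=0
after  3: r0=0x5a r1=0xd4 r2=0x80 r3=0xae  N=1 Z=0
-- IRQ taken; context saved, return-PC = 4 --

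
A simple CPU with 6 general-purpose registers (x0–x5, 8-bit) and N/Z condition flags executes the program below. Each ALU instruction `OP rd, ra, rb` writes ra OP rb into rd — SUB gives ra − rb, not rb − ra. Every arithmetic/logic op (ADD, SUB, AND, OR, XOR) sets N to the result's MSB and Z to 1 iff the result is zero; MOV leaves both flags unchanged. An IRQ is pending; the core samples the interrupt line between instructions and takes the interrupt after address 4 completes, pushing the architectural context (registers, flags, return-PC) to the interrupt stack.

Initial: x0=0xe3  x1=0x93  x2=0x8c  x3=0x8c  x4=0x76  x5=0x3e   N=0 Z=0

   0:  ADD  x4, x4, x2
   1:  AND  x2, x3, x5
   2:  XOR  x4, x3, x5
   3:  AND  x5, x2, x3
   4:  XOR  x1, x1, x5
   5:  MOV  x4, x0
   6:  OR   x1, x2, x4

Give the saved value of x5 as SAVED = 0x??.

SAVED = 0x0c

after  0: x0=0xe3 x1=0x93 x2=0x8c x3=0x8c x4=0x02 x5=0x3e  N=0 Z=0
after  1: x0=0xe3 x1=0x93 x2=0x0c x3=0x8c x4=0x02 x5=0x3e  N=0 Z=0
after  2: x0=0xe3 x1=0x93 x2=0x0c x3=0x8c x4=0xb2 x5=0x3e  N=1 Z=0
after  3: x0=0xe3 x1=0x93 x2=0x0c x3=0x8c x4=0xb2 x5=0x0c  N=0 Z=0
after  4: x0=0xe3 x1=0x9f x2=0x0c x3=0x8c x4=0xb2 x5=0x0c  N=1 Z=0
-- IRQ taken; context saved, return-PC = 5 --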